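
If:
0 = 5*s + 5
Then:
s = -1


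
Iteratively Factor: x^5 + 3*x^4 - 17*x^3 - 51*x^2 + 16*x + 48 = (x + 1)*(x^4 + 2*x^3 - 19*x^2 - 32*x + 48) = (x + 1)*(x + 4)*(x^3 - 2*x^2 - 11*x + 12) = (x - 4)*(x + 1)*(x + 4)*(x^2 + 2*x - 3) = (x - 4)*(x - 1)*(x + 1)*(x + 4)*(x + 3)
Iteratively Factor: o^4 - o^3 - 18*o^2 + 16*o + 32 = (o - 2)*(o^3 + o^2 - 16*o - 16) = (o - 4)*(o - 2)*(o^2 + 5*o + 4) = (o - 4)*(o - 2)*(o + 1)*(o + 4)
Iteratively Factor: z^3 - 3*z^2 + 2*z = (z - 1)*(z^2 - 2*z) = z*(z - 1)*(z - 2)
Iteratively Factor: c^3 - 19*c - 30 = (c - 5)*(c^2 + 5*c + 6) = (c - 5)*(c + 3)*(c + 2)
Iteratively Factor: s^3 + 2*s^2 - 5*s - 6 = (s + 1)*(s^2 + s - 6) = (s + 1)*(s + 3)*(s - 2)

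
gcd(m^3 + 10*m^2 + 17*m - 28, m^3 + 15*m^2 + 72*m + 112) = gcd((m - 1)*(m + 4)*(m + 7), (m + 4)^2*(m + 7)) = m^2 + 11*m + 28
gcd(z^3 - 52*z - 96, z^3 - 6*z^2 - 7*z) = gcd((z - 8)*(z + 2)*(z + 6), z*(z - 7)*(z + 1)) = 1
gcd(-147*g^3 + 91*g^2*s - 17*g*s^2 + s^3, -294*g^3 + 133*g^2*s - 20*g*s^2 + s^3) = 49*g^2 - 14*g*s + s^2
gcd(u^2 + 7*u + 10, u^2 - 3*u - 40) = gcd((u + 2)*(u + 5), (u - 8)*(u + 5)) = u + 5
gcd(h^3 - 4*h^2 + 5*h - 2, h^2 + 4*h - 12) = h - 2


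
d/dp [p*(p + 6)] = 2*p + 6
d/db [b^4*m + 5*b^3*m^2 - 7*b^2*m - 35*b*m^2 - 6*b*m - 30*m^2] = m*(4*b^3 + 15*b^2*m - 14*b - 35*m - 6)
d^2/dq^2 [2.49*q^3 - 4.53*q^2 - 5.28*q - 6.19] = 14.94*q - 9.06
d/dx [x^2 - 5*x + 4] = 2*x - 5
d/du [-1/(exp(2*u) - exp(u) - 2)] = (2*exp(u) - 1)*exp(u)/(-exp(2*u) + exp(u) + 2)^2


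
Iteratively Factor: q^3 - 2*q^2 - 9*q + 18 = (q + 3)*(q^2 - 5*q + 6) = (q - 3)*(q + 3)*(q - 2)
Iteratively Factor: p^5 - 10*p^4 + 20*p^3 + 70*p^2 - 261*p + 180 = (p - 1)*(p^4 - 9*p^3 + 11*p^2 + 81*p - 180) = (p - 1)*(p + 3)*(p^3 - 12*p^2 + 47*p - 60) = (p - 3)*(p - 1)*(p + 3)*(p^2 - 9*p + 20) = (p - 5)*(p - 3)*(p - 1)*(p + 3)*(p - 4)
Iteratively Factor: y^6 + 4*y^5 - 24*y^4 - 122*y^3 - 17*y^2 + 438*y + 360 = (y - 2)*(y^5 + 6*y^4 - 12*y^3 - 146*y^2 - 309*y - 180) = (y - 2)*(y + 4)*(y^4 + 2*y^3 - 20*y^2 - 66*y - 45) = (y - 5)*(y - 2)*(y + 4)*(y^3 + 7*y^2 + 15*y + 9) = (y - 5)*(y - 2)*(y + 3)*(y + 4)*(y^2 + 4*y + 3) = (y - 5)*(y - 2)*(y + 1)*(y + 3)*(y + 4)*(y + 3)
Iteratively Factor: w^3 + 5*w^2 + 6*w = (w + 3)*(w^2 + 2*w) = (w + 2)*(w + 3)*(w)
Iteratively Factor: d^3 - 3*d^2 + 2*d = (d)*(d^2 - 3*d + 2) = d*(d - 2)*(d - 1)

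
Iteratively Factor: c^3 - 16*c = (c + 4)*(c^2 - 4*c) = c*(c + 4)*(c - 4)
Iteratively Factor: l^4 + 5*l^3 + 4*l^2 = (l)*(l^3 + 5*l^2 + 4*l) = l^2*(l^2 + 5*l + 4) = l^2*(l + 4)*(l + 1)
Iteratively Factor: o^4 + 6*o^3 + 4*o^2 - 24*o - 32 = (o + 4)*(o^3 + 2*o^2 - 4*o - 8) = (o + 2)*(o + 4)*(o^2 - 4) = (o - 2)*(o + 2)*(o + 4)*(o + 2)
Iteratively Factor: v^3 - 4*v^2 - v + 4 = (v + 1)*(v^2 - 5*v + 4) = (v - 1)*(v + 1)*(v - 4)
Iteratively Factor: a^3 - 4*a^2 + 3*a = (a - 3)*(a^2 - a) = a*(a - 3)*(a - 1)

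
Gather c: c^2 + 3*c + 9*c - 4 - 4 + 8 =c^2 + 12*c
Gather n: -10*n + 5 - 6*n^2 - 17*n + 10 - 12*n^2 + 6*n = -18*n^2 - 21*n + 15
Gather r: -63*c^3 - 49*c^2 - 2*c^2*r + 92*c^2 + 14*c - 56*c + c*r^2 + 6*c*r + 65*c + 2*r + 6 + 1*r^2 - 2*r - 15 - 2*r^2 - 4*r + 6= -63*c^3 + 43*c^2 + 23*c + r^2*(c - 1) + r*(-2*c^2 + 6*c - 4) - 3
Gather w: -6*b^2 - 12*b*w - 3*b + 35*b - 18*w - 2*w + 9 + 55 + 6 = -6*b^2 + 32*b + w*(-12*b - 20) + 70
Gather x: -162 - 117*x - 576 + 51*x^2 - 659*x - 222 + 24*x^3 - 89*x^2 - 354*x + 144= 24*x^3 - 38*x^2 - 1130*x - 816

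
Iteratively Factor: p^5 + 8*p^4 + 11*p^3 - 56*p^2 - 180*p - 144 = (p - 3)*(p^4 + 11*p^3 + 44*p^2 + 76*p + 48) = (p - 3)*(p + 4)*(p^3 + 7*p^2 + 16*p + 12) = (p - 3)*(p + 2)*(p + 4)*(p^2 + 5*p + 6) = (p - 3)*(p + 2)^2*(p + 4)*(p + 3)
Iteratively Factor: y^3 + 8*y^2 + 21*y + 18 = (y + 2)*(y^2 + 6*y + 9) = (y + 2)*(y + 3)*(y + 3)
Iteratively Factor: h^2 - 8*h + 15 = (h - 5)*(h - 3)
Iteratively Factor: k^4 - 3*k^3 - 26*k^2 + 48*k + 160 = (k - 4)*(k^3 + k^2 - 22*k - 40) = (k - 4)*(k + 4)*(k^2 - 3*k - 10) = (k - 5)*(k - 4)*(k + 4)*(k + 2)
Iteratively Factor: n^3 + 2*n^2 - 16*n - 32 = (n - 4)*(n^2 + 6*n + 8) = (n - 4)*(n + 2)*(n + 4)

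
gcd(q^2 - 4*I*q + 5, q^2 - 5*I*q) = q - 5*I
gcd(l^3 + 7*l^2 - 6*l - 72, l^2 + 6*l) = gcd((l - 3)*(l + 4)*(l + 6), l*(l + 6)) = l + 6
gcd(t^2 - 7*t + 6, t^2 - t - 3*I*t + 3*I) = t - 1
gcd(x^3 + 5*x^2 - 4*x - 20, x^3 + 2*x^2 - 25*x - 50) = x^2 + 7*x + 10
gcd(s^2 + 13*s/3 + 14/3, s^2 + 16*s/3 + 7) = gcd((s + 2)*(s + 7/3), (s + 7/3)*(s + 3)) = s + 7/3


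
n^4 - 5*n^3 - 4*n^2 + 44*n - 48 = (n - 4)*(n - 2)^2*(n + 3)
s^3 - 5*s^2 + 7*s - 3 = (s - 3)*(s - 1)^2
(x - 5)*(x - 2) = x^2 - 7*x + 10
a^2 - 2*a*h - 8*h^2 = (a - 4*h)*(a + 2*h)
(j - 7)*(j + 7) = j^2 - 49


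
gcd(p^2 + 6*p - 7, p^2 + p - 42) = p + 7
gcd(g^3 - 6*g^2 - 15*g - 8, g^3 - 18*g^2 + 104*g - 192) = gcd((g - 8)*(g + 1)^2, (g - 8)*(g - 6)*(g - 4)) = g - 8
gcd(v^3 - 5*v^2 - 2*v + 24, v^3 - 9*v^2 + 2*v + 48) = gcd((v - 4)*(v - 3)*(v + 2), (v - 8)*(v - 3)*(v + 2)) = v^2 - v - 6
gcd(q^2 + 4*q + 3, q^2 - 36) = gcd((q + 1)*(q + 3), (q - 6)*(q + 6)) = 1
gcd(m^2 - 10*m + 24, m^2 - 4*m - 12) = m - 6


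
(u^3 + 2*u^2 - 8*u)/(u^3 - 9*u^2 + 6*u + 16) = u*(u + 4)/(u^2 - 7*u - 8)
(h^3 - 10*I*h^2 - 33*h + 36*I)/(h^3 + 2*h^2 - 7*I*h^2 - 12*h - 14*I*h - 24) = (h - 3*I)/(h + 2)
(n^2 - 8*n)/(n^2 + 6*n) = (n - 8)/(n + 6)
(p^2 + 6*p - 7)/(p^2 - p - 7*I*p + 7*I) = (p + 7)/(p - 7*I)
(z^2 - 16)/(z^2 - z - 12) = (z + 4)/(z + 3)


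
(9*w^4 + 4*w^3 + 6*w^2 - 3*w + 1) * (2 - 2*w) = -18*w^5 + 10*w^4 - 4*w^3 + 18*w^2 - 8*w + 2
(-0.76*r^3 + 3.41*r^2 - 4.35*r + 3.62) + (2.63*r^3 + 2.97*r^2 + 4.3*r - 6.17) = 1.87*r^3 + 6.38*r^2 - 0.0499999999999998*r - 2.55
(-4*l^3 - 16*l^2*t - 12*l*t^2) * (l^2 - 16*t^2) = -4*l^5 - 16*l^4*t + 52*l^3*t^2 + 256*l^2*t^3 + 192*l*t^4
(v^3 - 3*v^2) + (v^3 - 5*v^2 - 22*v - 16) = 2*v^3 - 8*v^2 - 22*v - 16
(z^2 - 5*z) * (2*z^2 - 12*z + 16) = 2*z^4 - 22*z^3 + 76*z^2 - 80*z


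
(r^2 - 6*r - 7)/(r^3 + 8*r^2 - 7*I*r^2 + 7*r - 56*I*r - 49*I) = (r - 7)/(r^2 + 7*r*(1 - I) - 49*I)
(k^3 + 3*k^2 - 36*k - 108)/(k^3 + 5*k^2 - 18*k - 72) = (k - 6)/(k - 4)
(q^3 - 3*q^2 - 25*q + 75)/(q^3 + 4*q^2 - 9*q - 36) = (q^2 - 25)/(q^2 + 7*q + 12)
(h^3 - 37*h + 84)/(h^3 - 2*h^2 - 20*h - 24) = (-h^3 + 37*h - 84)/(-h^3 + 2*h^2 + 20*h + 24)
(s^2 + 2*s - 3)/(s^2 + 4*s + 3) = (s - 1)/(s + 1)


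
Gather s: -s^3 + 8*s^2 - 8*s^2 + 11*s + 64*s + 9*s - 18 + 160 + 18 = -s^3 + 84*s + 160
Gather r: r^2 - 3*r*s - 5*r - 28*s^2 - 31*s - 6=r^2 + r*(-3*s - 5) - 28*s^2 - 31*s - 6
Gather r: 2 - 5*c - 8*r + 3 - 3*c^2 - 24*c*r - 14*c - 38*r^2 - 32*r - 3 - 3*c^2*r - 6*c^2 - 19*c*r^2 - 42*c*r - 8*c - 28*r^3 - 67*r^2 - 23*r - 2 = -9*c^2 - 27*c - 28*r^3 + r^2*(-19*c - 105) + r*(-3*c^2 - 66*c - 63)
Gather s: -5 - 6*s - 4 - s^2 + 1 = -s^2 - 6*s - 8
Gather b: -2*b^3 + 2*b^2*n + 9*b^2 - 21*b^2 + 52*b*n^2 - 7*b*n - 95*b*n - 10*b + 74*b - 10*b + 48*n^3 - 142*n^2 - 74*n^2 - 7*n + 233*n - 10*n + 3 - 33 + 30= -2*b^3 + b^2*(2*n - 12) + b*(52*n^2 - 102*n + 54) + 48*n^3 - 216*n^2 + 216*n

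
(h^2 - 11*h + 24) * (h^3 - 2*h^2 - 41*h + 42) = h^5 - 13*h^4 + 5*h^3 + 445*h^2 - 1446*h + 1008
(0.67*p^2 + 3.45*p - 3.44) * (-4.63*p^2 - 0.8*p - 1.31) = -3.1021*p^4 - 16.5095*p^3 + 12.2895*p^2 - 1.7675*p + 4.5064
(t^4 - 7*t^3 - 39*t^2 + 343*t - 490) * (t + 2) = t^5 - 5*t^4 - 53*t^3 + 265*t^2 + 196*t - 980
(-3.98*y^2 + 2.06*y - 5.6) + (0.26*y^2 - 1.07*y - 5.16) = -3.72*y^2 + 0.99*y - 10.76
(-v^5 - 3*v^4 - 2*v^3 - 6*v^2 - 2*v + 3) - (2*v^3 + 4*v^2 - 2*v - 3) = -v^5 - 3*v^4 - 4*v^3 - 10*v^2 + 6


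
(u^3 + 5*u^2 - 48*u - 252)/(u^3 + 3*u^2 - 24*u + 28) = (u^3 + 5*u^2 - 48*u - 252)/(u^3 + 3*u^2 - 24*u + 28)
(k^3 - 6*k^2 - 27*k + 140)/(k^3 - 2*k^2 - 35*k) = (k - 4)/k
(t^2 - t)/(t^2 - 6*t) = (t - 1)/(t - 6)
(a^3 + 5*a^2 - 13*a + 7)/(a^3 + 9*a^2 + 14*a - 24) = (a^2 + 6*a - 7)/(a^2 + 10*a + 24)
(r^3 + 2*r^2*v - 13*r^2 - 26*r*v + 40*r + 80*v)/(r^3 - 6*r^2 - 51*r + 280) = (r + 2*v)/(r + 7)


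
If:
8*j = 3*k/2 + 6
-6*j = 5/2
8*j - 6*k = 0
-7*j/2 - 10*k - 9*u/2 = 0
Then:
No Solution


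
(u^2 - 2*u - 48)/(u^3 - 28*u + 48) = (u - 8)/(u^2 - 6*u + 8)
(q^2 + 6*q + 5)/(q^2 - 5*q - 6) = (q + 5)/(q - 6)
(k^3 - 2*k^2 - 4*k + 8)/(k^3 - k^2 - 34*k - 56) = (k^2 - 4*k + 4)/(k^2 - 3*k - 28)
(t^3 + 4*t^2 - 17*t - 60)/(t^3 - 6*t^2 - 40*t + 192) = (t^2 + 8*t + 15)/(t^2 - 2*t - 48)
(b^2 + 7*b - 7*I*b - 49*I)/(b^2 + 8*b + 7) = (b - 7*I)/(b + 1)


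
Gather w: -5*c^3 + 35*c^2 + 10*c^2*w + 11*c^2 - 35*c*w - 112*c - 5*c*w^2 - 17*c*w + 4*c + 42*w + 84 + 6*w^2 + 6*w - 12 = -5*c^3 + 46*c^2 - 108*c + w^2*(6 - 5*c) + w*(10*c^2 - 52*c + 48) + 72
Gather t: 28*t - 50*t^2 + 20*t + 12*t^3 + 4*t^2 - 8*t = 12*t^3 - 46*t^2 + 40*t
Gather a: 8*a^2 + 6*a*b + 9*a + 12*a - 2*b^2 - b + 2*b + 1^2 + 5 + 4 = 8*a^2 + a*(6*b + 21) - 2*b^2 + b + 10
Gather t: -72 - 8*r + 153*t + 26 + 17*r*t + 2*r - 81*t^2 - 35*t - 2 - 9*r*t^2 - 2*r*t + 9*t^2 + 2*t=-6*r + t^2*(-9*r - 72) + t*(15*r + 120) - 48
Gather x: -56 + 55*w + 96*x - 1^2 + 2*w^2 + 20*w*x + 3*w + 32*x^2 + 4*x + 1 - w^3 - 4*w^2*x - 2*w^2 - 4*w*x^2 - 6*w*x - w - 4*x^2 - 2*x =-w^3 + 57*w + x^2*(28 - 4*w) + x*(-4*w^2 + 14*w + 98) - 56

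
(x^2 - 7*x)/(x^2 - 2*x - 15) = x*(7 - x)/(-x^2 + 2*x + 15)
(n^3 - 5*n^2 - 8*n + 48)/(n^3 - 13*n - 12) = (n - 4)/(n + 1)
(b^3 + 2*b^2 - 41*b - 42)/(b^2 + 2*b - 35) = (b^2 - 5*b - 6)/(b - 5)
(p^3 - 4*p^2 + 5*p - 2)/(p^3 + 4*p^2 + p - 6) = (p^2 - 3*p + 2)/(p^2 + 5*p + 6)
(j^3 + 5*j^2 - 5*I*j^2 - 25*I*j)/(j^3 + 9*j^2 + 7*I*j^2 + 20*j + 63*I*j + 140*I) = j*(j - 5*I)/(j^2 + j*(4 + 7*I) + 28*I)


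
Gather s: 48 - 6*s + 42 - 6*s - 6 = 84 - 12*s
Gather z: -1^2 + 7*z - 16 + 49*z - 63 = 56*z - 80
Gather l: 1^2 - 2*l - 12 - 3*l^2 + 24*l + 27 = -3*l^2 + 22*l + 16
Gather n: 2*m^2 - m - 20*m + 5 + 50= 2*m^2 - 21*m + 55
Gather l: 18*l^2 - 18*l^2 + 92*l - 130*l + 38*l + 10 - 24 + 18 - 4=0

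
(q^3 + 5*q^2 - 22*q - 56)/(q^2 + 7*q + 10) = (q^2 + 3*q - 28)/(q + 5)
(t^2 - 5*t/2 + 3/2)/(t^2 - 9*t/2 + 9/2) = (t - 1)/(t - 3)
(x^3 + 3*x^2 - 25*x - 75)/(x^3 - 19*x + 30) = (x^2 - 2*x - 15)/(x^2 - 5*x + 6)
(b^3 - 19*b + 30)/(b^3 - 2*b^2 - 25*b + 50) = (b - 3)/(b - 5)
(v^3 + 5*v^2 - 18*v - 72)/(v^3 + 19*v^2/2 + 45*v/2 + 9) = 2*(v - 4)/(2*v + 1)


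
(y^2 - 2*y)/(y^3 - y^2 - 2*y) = 1/(y + 1)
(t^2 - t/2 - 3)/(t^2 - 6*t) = (t^2 - t/2 - 3)/(t*(t - 6))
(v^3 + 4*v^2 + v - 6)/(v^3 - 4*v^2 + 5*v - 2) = (v^2 + 5*v + 6)/(v^2 - 3*v + 2)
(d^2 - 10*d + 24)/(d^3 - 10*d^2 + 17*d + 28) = (d - 6)/(d^2 - 6*d - 7)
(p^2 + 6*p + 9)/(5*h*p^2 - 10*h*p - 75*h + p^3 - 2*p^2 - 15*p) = (p + 3)/(5*h*p - 25*h + p^2 - 5*p)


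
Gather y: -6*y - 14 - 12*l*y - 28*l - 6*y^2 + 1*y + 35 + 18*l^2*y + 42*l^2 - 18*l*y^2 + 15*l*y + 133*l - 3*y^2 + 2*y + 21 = 42*l^2 + 105*l + y^2*(-18*l - 9) + y*(18*l^2 + 3*l - 3) + 42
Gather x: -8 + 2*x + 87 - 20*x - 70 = 9 - 18*x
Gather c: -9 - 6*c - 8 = -6*c - 17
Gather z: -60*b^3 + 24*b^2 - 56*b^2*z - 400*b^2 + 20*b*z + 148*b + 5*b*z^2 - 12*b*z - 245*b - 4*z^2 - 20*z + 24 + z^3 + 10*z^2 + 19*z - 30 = -60*b^3 - 376*b^2 - 97*b + z^3 + z^2*(5*b + 6) + z*(-56*b^2 + 8*b - 1) - 6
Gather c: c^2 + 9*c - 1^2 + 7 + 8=c^2 + 9*c + 14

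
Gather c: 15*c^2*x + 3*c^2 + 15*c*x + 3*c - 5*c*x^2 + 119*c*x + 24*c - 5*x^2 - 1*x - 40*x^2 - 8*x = c^2*(15*x + 3) + c*(-5*x^2 + 134*x + 27) - 45*x^2 - 9*x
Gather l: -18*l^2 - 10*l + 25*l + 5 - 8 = -18*l^2 + 15*l - 3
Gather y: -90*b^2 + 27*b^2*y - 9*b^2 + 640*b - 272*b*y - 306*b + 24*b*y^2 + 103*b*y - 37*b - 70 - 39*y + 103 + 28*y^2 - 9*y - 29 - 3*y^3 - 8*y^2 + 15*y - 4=-99*b^2 + 297*b - 3*y^3 + y^2*(24*b + 20) + y*(27*b^2 - 169*b - 33)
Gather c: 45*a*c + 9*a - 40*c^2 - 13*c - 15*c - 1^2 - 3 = 9*a - 40*c^2 + c*(45*a - 28) - 4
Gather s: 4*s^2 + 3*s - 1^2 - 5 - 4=4*s^2 + 3*s - 10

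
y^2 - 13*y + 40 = (y - 8)*(y - 5)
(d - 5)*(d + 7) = d^2 + 2*d - 35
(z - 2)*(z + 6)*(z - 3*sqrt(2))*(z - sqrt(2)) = z^4 - 4*sqrt(2)*z^3 + 4*z^3 - 16*sqrt(2)*z^2 - 6*z^2 + 24*z + 48*sqrt(2)*z - 72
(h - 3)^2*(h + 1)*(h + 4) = h^4 - h^3 - 17*h^2 + 21*h + 36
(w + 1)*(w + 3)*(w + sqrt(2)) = w^3 + sqrt(2)*w^2 + 4*w^2 + 3*w + 4*sqrt(2)*w + 3*sqrt(2)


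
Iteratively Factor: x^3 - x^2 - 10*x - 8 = (x + 2)*(x^2 - 3*x - 4) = (x + 1)*(x + 2)*(x - 4)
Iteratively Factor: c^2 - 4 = (c + 2)*(c - 2)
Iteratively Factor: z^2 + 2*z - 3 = (z + 3)*(z - 1)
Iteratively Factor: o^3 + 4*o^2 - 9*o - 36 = (o + 4)*(o^2 - 9) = (o - 3)*(o + 4)*(o + 3)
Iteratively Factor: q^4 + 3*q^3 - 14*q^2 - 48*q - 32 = (q + 1)*(q^3 + 2*q^2 - 16*q - 32) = (q + 1)*(q + 2)*(q^2 - 16) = (q - 4)*(q + 1)*(q + 2)*(q + 4)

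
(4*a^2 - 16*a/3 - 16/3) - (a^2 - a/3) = 3*a^2 - 5*a - 16/3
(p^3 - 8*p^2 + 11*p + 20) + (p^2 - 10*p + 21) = p^3 - 7*p^2 + p + 41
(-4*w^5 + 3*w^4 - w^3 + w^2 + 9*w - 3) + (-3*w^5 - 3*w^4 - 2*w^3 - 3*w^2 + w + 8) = -7*w^5 - 3*w^3 - 2*w^2 + 10*w + 5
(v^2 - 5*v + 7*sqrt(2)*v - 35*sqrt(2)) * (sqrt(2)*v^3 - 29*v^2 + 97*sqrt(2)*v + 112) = sqrt(2)*v^5 - 15*v^4 - 5*sqrt(2)*v^4 - 106*sqrt(2)*v^3 + 75*v^3 + 530*sqrt(2)*v^2 + 1470*v^2 - 7350*v + 784*sqrt(2)*v - 3920*sqrt(2)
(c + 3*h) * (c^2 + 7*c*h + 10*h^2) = c^3 + 10*c^2*h + 31*c*h^2 + 30*h^3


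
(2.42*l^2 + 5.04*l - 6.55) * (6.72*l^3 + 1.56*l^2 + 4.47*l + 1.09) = 16.2624*l^5 + 37.644*l^4 - 25.3362*l^3 + 14.9486*l^2 - 23.7849*l - 7.1395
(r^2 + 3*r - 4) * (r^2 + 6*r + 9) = r^4 + 9*r^3 + 23*r^2 + 3*r - 36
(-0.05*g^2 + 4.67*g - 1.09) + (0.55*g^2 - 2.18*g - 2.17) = 0.5*g^2 + 2.49*g - 3.26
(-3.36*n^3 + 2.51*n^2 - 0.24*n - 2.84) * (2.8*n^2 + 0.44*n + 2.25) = -9.408*n^5 + 5.5496*n^4 - 7.1276*n^3 - 2.4101*n^2 - 1.7896*n - 6.39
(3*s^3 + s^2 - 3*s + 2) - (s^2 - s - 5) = 3*s^3 - 2*s + 7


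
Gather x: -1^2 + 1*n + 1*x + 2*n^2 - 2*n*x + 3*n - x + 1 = 2*n^2 - 2*n*x + 4*n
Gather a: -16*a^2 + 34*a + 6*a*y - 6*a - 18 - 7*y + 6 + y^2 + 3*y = -16*a^2 + a*(6*y + 28) + y^2 - 4*y - 12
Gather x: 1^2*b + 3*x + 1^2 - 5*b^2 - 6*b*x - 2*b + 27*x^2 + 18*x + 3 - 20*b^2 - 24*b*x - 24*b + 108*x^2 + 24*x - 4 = -25*b^2 - 25*b + 135*x^2 + x*(45 - 30*b)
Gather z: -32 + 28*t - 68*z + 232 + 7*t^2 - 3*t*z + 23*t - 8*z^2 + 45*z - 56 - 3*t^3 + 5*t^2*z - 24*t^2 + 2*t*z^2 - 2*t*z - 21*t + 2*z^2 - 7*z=-3*t^3 - 17*t^2 + 30*t + z^2*(2*t - 6) + z*(5*t^2 - 5*t - 30) + 144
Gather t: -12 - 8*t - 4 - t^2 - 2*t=-t^2 - 10*t - 16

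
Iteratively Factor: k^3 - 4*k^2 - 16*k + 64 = (k - 4)*(k^2 - 16) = (k - 4)*(k + 4)*(k - 4)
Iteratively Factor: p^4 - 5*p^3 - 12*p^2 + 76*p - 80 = (p - 2)*(p^3 - 3*p^2 - 18*p + 40) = (p - 2)^2*(p^2 - p - 20) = (p - 2)^2*(p + 4)*(p - 5)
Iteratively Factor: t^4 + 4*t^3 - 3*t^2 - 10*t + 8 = (t - 1)*(t^3 + 5*t^2 + 2*t - 8) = (t - 1)^2*(t^2 + 6*t + 8) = (t - 1)^2*(t + 2)*(t + 4)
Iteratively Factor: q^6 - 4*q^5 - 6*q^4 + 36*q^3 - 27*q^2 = (q - 3)*(q^5 - q^4 - 9*q^3 + 9*q^2) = q*(q - 3)*(q^4 - q^3 - 9*q^2 + 9*q) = q^2*(q - 3)*(q^3 - q^2 - 9*q + 9) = q^2*(q - 3)*(q - 1)*(q^2 - 9) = q^2*(q - 3)*(q - 1)*(q + 3)*(q - 3)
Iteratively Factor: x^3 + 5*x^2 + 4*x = (x)*(x^2 + 5*x + 4) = x*(x + 4)*(x + 1)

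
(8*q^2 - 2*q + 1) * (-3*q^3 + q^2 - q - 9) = -24*q^5 + 14*q^4 - 13*q^3 - 69*q^2 + 17*q - 9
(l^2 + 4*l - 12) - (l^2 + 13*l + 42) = -9*l - 54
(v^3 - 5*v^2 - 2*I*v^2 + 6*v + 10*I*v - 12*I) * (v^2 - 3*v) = v^5 - 8*v^4 - 2*I*v^4 + 21*v^3 + 16*I*v^3 - 18*v^2 - 42*I*v^2 + 36*I*v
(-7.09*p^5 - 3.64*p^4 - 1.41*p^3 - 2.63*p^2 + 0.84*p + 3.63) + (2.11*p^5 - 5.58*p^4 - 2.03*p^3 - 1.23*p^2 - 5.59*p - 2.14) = -4.98*p^5 - 9.22*p^4 - 3.44*p^3 - 3.86*p^2 - 4.75*p + 1.49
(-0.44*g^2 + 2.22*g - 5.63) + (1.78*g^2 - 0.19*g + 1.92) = 1.34*g^2 + 2.03*g - 3.71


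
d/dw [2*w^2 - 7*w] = 4*w - 7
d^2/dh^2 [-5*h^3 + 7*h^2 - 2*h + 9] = 14 - 30*h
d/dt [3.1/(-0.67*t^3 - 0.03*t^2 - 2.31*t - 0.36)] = (6.231*t^2 + 0.186*t + 7.161)/(0.67*t^3 + 0.03*t^2 + 2.31*t + 0.36)^2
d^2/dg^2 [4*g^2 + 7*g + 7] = 8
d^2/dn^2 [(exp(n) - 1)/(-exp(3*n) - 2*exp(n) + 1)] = (2*(1 - exp(n))*(3*exp(2*n) + 2)^2*exp(n) + (-(1 - exp(n))*(9*exp(2*n) + 2) + (6*exp(2*n) + 4)*exp(n))*(exp(3*n) + 2*exp(n) - 1) - (exp(3*n) + 2*exp(n) - 1)^2)*exp(n)/(exp(3*n) + 2*exp(n) - 1)^3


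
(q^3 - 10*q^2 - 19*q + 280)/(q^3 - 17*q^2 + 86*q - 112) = (q + 5)/(q - 2)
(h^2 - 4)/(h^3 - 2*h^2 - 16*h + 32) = (h + 2)/(h^2 - 16)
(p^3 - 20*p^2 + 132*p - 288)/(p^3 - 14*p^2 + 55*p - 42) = (p^2 - 14*p + 48)/(p^2 - 8*p + 7)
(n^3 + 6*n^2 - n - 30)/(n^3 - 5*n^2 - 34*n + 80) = (n + 3)/(n - 8)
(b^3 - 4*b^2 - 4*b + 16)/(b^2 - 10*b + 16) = (b^2 - 2*b - 8)/(b - 8)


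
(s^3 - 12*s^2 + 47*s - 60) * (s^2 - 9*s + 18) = s^5 - 21*s^4 + 173*s^3 - 699*s^2 + 1386*s - 1080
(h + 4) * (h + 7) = h^2 + 11*h + 28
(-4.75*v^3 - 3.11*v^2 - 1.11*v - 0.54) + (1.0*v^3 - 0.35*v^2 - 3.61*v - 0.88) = -3.75*v^3 - 3.46*v^2 - 4.72*v - 1.42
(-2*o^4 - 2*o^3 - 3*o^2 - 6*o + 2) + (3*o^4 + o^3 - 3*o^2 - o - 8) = o^4 - o^3 - 6*o^2 - 7*o - 6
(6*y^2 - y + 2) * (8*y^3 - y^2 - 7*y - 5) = 48*y^5 - 14*y^4 - 25*y^3 - 25*y^2 - 9*y - 10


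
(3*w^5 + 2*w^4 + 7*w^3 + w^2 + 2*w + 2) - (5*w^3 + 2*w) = 3*w^5 + 2*w^4 + 2*w^3 + w^2 + 2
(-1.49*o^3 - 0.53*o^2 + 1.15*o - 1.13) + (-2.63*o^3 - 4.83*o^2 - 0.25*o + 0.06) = -4.12*o^3 - 5.36*o^2 + 0.9*o - 1.07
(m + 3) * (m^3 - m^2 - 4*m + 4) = m^4 + 2*m^3 - 7*m^2 - 8*m + 12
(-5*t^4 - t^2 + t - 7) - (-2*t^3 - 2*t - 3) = -5*t^4 + 2*t^3 - t^2 + 3*t - 4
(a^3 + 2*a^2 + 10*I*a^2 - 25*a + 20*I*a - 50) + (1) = a^3 + 2*a^2 + 10*I*a^2 - 25*a + 20*I*a - 49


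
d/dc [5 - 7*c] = -7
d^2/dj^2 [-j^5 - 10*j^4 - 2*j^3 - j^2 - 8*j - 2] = -20*j^3 - 120*j^2 - 12*j - 2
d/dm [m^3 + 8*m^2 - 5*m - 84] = 3*m^2 + 16*m - 5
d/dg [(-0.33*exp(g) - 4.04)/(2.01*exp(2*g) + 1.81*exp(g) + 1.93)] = (0.6633*exp(2*g) + 16.2408*exp(g) + 6.6755)*exp(g)/(4.0401*exp(4*g) + 7.2762*exp(3*g) + 11.0347*exp(2*g) + 6.9866*exp(g) + 3.7249)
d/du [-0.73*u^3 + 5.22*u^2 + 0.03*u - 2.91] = -2.19*u^2 + 10.44*u + 0.03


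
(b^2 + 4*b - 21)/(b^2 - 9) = (b + 7)/(b + 3)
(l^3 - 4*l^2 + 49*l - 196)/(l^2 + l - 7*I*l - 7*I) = (l^2 + l*(-4 + 7*I) - 28*I)/(l + 1)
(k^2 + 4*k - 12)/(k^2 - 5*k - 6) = (-k^2 - 4*k + 12)/(-k^2 + 5*k + 6)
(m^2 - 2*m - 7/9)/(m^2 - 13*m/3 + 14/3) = (m + 1/3)/(m - 2)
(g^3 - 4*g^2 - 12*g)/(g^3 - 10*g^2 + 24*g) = (g + 2)/(g - 4)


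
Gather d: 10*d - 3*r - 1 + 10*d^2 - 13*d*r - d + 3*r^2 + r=10*d^2 + d*(9 - 13*r) + 3*r^2 - 2*r - 1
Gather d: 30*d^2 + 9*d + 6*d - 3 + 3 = 30*d^2 + 15*d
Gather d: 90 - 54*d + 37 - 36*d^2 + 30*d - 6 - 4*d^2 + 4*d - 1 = -40*d^2 - 20*d + 120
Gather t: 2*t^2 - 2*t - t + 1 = 2*t^2 - 3*t + 1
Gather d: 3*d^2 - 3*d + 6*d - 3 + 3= 3*d^2 + 3*d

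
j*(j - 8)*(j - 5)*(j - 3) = j^4 - 16*j^3 + 79*j^2 - 120*j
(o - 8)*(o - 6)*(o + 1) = o^3 - 13*o^2 + 34*o + 48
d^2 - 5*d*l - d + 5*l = (d - 1)*(d - 5*l)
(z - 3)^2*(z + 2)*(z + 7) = z^4 + 3*z^3 - 31*z^2 - 3*z + 126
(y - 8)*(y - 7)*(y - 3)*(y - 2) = y^4 - 20*y^3 + 137*y^2 - 370*y + 336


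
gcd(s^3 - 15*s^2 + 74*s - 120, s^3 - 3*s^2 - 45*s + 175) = s - 5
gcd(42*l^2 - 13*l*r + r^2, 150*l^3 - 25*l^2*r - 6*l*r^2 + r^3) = -6*l + r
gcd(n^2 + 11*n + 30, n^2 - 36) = n + 6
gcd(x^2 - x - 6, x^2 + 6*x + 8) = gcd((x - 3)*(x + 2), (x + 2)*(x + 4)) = x + 2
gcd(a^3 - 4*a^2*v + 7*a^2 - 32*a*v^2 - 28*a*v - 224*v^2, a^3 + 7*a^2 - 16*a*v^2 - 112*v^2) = a^2 + 4*a*v + 7*a + 28*v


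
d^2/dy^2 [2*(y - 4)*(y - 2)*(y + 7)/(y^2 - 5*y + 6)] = -40/(y^3 - 9*y^2 + 27*y - 27)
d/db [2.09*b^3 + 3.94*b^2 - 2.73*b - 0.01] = 6.27*b^2 + 7.88*b - 2.73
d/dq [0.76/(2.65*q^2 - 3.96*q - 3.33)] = (3.0096 - 4.028*q)/(-2.65*q^2 + 3.96*q + 3.33)^2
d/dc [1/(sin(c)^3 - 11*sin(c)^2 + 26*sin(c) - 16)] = (-3*sin(c)^2 + 22*sin(c) - 26)*cos(c)/(sin(c)^3 - 11*sin(c)^2 + 26*sin(c) - 16)^2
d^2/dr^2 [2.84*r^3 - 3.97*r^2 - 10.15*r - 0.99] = 17.04*r - 7.94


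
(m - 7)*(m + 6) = m^2 - m - 42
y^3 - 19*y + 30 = (y - 3)*(y - 2)*(y + 5)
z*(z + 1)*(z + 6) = z^3 + 7*z^2 + 6*z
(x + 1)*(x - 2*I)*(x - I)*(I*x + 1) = I*x^4 + 4*x^3 + I*x^3 + 4*x^2 - 5*I*x^2 - 2*x - 5*I*x - 2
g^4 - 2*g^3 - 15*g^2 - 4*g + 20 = (g - 5)*(g - 1)*(g + 2)^2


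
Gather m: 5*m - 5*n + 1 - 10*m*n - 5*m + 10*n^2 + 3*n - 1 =-10*m*n + 10*n^2 - 2*n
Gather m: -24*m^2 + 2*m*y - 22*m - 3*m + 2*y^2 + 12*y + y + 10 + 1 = -24*m^2 + m*(2*y - 25) + 2*y^2 + 13*y + 11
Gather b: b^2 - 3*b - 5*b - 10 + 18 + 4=b^2 - 8*b + 12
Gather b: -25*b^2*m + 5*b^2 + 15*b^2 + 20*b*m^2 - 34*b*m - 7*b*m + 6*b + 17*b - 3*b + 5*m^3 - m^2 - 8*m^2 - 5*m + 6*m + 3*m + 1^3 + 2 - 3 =b^2*(20 - 25*m) + b*(20*m^2 - 41*m + 20) + 5*m^3 - 9*m^2 + 4*m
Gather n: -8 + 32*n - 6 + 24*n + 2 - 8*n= 48*n - 12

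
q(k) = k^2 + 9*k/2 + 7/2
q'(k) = 2*k + 9/2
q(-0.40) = 1.86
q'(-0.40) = 3.70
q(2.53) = 21.29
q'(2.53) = 9.56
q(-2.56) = -1.47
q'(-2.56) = -0.62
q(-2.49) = -1.50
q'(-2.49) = -0.48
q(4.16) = 39.53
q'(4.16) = 12.82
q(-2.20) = -1.56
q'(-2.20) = 0.10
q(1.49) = 12.43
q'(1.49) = 7.48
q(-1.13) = -0.31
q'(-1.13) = 2.24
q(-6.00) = 12.50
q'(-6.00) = -7.50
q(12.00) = 201.50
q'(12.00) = 28.50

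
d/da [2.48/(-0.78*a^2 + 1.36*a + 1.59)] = (3.8688*a - 3.3728)/(-0.78*a^2 + 1.36*a + 1.59)^2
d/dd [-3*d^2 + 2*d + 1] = 2 - 6*d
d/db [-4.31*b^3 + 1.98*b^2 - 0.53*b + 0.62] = -12.93*b^2 + 3.96*b - 0.53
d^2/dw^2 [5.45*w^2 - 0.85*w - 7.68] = 10.9000000000000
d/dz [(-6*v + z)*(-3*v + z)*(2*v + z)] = z*(-14*v + 3*z)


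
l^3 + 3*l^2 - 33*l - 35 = (l - 5)*(l + 1)*(l + 7)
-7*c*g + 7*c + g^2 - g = (-7*c + g)*(g - 1)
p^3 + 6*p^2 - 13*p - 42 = (p - 3)*(p + 2)*(p + 7)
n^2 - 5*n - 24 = (n - 8)*(n + 3)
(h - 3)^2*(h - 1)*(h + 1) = h^4 - 6*h^3 + 8*h^2 + 6*h - 9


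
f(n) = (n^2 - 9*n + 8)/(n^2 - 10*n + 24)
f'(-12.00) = -0.00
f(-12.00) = 0.90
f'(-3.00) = -0.06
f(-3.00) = 0.70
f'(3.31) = -11.91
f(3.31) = -5.84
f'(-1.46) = -0.11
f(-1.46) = 0.57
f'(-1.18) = -0.13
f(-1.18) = 0.54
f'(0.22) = -0.27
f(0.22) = 0.28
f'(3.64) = -45.40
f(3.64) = -13.55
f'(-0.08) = -0.23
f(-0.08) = 0.35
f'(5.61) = 30.56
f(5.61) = 17.55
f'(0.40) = -0.30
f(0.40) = 0.23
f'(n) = (10 - 2*n)*(n^2 - 9*n + 8)/(n^2 - 10*n + 24)^2 + (2*n - 9)/(n^2 - 10*n + 24) = (-n^2 + 32*n - 136)/(n^4 - 20*n^3 + 148*n^2 - 480*n + 576)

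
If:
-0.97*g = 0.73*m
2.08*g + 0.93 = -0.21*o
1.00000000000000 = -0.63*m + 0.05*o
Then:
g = 3.57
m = -4.75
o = -39.81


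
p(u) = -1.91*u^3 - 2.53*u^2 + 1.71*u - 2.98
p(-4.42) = 104.96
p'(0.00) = 1.71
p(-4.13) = 81.35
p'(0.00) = 1.71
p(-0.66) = -4.66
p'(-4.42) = -87.87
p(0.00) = -2.98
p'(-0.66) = 2.55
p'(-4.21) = -78.55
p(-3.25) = 30.31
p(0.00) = -2.98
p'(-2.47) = -20.75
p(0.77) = -4.04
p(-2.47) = 6.14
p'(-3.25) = -42.37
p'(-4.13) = -75.13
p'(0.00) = 1.71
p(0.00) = -2.98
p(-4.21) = 87.50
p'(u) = -5.73*u^2 - 5.06*u + 1.71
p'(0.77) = -5.58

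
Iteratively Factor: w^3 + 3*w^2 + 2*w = (w + 2)*(w^2 + w) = w*(w + 2)*(w + 1)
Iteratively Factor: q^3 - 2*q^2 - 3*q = (q)*(q^2 - 2*q - 3) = q*(q - 3)*(q + 1)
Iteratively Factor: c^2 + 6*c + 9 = (c + 3)*(c + 3)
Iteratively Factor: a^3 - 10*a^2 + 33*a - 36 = (a - 4)*(a^2 - 6*a + 9) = (a - 4)*(a - 3)*(a - 3)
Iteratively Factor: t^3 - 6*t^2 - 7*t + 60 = (t - 5)*(t^2 - t - 12) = (t - 5)*(t - 4)*(t + 3)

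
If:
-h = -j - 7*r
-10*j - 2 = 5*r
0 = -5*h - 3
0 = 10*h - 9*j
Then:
No Solution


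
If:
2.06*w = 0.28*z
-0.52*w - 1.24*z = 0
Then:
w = 0.00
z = 0.00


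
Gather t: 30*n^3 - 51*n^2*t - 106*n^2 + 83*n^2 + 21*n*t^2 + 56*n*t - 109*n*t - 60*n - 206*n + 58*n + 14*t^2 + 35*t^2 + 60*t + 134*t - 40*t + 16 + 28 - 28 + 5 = 30*n^3 - 23*n^2 - 208*n + t^2*(21*n + 49) + t*(-51*n^2 - 53*n + 154) + 21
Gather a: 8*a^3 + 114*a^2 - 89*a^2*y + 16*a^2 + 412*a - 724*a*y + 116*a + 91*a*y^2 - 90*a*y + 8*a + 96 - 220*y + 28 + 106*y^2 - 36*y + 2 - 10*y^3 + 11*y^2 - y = 8*a^3 + a^2*(130 - 89*y) + a*(91*y^2 - 814*y + 536) - 10*y^3 + 117*y^2 - 257*y + 126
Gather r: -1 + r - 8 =r - 9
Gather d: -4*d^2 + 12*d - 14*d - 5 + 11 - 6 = -4*d^2 - 2*d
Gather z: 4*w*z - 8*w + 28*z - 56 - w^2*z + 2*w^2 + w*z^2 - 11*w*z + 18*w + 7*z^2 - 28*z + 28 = 2*w^2 + 10*w + z^2*(w + 7) + z*(-w^2 - 7*w) - 28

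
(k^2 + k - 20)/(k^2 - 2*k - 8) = (k + 5)/(k + 2)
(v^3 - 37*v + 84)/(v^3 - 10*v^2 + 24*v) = (v^2 + 4*v - 21)/(v*(v - 6))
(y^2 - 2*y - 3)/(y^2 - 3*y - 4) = (y - 3)/(y - 4)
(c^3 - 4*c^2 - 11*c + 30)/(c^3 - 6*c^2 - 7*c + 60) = (c - 2)/(c - 4)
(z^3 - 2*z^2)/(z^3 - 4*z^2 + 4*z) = z/(z - 2)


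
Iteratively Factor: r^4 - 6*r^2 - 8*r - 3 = (r - 3)*(r^3 + 3*r^2 + 3*r + 1) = (r - 3)*(r + 1)*(r^2 + 2*r + 1) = (r - 3)*(r + 1)^2*(r + 1)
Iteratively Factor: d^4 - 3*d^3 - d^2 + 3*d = (d)*(d^3 - 3*d^2 - d + 3) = d*(d - 3)*(d^2 - 1) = d*(d - 3)*(d - 1)*(d + 1)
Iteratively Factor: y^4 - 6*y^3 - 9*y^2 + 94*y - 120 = (y + 4)*(y^3 - 10*y^2 + 31*y - 30) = (y - 2)*(y + 4)*(y^2 - 8*y + 15) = (y - 5)*(y - 2)*(y + 4)*(y - 3)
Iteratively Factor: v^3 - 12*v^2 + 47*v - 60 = (v - 4)*(v^2 - 8*v + 15) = (v - 4)*(v - 3)*(v - 5)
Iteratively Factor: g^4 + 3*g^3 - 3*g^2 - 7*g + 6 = (g - 1)*(g^3 + 4*g^2 + g - 6) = (g - 1)*(g + 2)*(g^2 + 2*g - 3) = (g - 1)*(g + 2)*(g + 3)*(g - 1)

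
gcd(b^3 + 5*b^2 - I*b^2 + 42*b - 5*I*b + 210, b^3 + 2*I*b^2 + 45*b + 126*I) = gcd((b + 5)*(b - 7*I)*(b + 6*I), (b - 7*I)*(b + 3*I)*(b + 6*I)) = b^2 - I*b + 42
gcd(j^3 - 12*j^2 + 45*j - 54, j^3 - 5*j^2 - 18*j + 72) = j^2 - 9*j + 18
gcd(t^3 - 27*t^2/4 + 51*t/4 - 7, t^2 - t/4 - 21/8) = t - 7/4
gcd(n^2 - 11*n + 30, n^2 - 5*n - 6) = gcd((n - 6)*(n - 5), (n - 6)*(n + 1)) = n - 6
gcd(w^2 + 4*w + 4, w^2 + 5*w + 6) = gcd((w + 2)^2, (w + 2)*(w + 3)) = w + 2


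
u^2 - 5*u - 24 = (u - 8)*(u + 3)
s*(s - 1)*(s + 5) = s^3 + 4*s^2 - 5*s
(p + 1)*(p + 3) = p^2 + 4*p + 3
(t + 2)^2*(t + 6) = t^3 + 10*t^2 + 28*t + 24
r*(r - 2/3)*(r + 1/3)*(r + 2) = r^4 + 5*r^3/3 - 8*r^2/9 - 4*r/9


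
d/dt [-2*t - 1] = -2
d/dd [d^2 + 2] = 2*d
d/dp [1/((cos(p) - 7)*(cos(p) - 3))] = 2*(cos(p) - 5)*sin(p)/((cos(p) - 7)^2*(cos(p) - 3)^2)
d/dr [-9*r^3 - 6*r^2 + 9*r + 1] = -27*r^2 - 12*r + 9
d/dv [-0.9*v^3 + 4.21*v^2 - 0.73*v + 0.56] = -2.7*v^2 + 8.42*v - 0.73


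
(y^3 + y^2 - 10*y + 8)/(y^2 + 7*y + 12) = (y^2 - 3*y + 2)/(y + 3)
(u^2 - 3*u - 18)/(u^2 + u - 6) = (u - 6)/(u - 2)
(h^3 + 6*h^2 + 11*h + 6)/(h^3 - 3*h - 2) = (h^2 + 5*h + 6)/(h^2 - h - 2)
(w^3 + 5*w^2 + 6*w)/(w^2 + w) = (w^2 + 5*w + 6)/(w + 1)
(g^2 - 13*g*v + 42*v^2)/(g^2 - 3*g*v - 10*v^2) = (-g^2 + 13*g*v - 42*v^2)/(-g^2 + 3*g*v + 10*v^2)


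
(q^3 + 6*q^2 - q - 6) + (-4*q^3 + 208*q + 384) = -3*q^3 + 6*q^2 + 207*q + 378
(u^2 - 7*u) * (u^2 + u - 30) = u^4 - 6*u^3 - 37*u^2 + 210*u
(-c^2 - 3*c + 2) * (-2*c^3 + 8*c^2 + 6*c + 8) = 2*c^5 - 2*c^4 - 34*c^3 - 10*c^2 - 12*c + 16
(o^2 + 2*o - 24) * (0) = 0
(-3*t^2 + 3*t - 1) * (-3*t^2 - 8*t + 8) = 9*t^4 + 15*t^3 - 45*t^2 + 32*t - 8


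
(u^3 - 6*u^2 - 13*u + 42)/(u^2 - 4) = (u^2 - 4*u - 21)/(u + 2)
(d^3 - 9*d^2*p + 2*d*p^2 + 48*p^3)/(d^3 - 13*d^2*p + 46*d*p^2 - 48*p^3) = (-d - 2*p)/(-d + 2*p)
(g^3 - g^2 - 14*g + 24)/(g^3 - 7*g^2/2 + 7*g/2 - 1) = 2*(g^2 + g - 12)/(2*g^2 - 3*g + 1)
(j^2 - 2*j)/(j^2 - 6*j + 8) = j/(j - 4)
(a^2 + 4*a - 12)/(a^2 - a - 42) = (a - 2)/(a - 7)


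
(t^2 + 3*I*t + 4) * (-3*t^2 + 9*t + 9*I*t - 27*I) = -3*t^4 + 9*t^3 - 39*t^2 + 117*t + 36*I*t - 108*I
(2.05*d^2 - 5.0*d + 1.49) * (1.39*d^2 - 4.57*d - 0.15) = 2.8495*d^4 - 16.3185*d^3 + 24.6136*d^2 - 6.0593*d - 0.2235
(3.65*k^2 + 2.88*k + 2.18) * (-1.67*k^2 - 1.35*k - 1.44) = -6.0955*k^4 - 9.7371*k^3 - 12.7846*k^2 - 7.0902*k - 3.1392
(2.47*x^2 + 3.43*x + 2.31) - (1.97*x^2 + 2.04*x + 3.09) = 0.5*x^2 + 1.39*x - 0.78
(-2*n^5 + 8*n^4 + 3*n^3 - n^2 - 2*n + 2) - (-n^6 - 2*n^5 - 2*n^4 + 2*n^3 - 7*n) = n^6 + 10*n^4 + n^3 - n^2 + 5*n + 2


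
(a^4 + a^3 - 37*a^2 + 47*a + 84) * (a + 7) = a^5 + 8*a^4 - 30*a^3 - 212*a^2 + 413*a + 588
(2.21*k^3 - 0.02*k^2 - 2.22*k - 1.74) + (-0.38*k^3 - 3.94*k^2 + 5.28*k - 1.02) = 1.83*k^3 - 3.96*k^2 + 3.06*k - 2.76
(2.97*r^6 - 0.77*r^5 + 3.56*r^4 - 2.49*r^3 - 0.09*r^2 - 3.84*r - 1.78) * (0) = 0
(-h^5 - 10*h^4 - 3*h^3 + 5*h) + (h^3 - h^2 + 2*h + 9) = -h^5 - 10*h^4 - 2*h^3 - h^2 + 7*h + 9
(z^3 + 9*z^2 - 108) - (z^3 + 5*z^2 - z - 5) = 4*z^2 + z - 103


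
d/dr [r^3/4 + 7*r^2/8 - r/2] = 3*r^2/4 + 7*r/4 - 1/2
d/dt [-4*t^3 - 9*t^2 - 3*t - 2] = -12*t^2 - 18*t - 3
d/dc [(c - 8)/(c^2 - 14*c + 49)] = (9 - c)/(c^3 - 21*c^2 + 147*c - 343)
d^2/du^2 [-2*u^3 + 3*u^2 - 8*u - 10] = 6 - 12*u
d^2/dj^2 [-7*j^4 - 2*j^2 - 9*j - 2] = -84*j^2 - 4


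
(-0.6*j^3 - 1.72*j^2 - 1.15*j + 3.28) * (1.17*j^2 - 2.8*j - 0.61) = -0.702*j^5 - 0.3324*j^4 + 3.8365*j^3 + 8.1068*j^2 - 8.4825*j - 2.0008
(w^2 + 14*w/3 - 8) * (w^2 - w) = w^4 + 11*w^3/3 - 38*w^2/3 + 8*w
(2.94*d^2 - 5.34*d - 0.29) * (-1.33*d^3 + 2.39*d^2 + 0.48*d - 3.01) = -3.9102*d^5 + 14.1288*d^4 - 10.9657*d^3 - 12.1057*d^2 + 15.9342*d + 0.8729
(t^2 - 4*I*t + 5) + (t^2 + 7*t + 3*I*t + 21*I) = 2*t^2 + 7*t - I*t + 5 + 21*I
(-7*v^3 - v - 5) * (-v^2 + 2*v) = 7*v^5 - 14*v^4 + v^3 + 3*v^2 - 10*v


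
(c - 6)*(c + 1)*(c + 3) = c^3 - 2*c^2 - 21*c - 18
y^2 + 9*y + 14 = (y + 2)*(y + 7)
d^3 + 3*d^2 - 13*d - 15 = (d - 3)*(d + 1)*(d + 5)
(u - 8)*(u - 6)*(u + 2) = u^3 - 12*u^2 + 20*u + 96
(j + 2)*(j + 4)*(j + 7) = j^3 + 13*j^2 + 50*j + 56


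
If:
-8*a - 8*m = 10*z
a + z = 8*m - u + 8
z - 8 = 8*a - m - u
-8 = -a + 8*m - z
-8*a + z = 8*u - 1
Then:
No Solution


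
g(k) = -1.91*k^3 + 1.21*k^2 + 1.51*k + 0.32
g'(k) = -5.73*k^2 + 2.42*k + 1.51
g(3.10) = -40.27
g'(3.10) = -46.05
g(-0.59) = 0.24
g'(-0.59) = -1.91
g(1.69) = -2.89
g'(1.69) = -10.77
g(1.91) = -5.69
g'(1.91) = -14.77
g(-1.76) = 11.82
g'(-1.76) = -20.50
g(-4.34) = 172.69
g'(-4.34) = -116.92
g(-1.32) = 4.83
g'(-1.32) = -11.67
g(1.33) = -0.02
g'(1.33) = -5.41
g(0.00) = 0.32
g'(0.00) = 1.51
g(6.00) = -359.62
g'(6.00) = -190.25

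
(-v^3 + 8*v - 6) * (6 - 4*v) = 4*v^4 - 6*v^3 - 32*v^2 + 72*v - 36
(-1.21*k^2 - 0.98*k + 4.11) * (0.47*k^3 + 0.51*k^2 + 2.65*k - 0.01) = -0.5687*k^5 - 1.0777*k^4 - 1.7746*k^3 - 0.4888*k^2 + 10.9013*k - 0.0411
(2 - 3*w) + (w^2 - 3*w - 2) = w^2 - 6*w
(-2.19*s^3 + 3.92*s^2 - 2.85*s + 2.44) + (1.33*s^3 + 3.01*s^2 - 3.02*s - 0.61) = -0.86*s^3 + 6.93*s^2 - 5.87*s + 1.83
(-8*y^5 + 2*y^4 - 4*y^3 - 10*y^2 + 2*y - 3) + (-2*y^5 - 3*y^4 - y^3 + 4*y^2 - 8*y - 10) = -10*y^5 - y^4 - 5*y^3 - 6*y^2 - 6*y - 13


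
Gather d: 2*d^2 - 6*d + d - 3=2*d^2 - 5*d - 3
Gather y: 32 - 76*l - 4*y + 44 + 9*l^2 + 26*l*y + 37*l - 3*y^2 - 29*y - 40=9*l^2 - 39*l - 3*y^2 + y*(26*l - 33) + 36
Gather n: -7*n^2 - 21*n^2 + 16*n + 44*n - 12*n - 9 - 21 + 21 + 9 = -28*n^2 + 48*n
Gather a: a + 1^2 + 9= a + 10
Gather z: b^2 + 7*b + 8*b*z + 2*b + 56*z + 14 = b^2 + 9*b + z*(8*b + 56) + 14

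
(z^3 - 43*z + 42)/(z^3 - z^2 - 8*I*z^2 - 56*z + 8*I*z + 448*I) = (z^2 - 7*z + 6)/(z^2 - 8*z*(1 + I) + 64*I)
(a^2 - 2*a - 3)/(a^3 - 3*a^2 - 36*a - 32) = (a - 3)/(a^2 - 4*a - 32)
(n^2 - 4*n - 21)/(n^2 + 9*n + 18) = (n - 7)/(n + 6)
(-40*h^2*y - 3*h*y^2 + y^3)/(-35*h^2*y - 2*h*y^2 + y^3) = (-8*h + y)/(-7*h + y)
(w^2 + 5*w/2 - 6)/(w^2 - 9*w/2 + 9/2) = (w + 4)/(w - 3)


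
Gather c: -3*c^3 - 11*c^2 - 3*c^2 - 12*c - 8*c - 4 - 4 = -3*c^3 - 14*c^2 - 20*c - 8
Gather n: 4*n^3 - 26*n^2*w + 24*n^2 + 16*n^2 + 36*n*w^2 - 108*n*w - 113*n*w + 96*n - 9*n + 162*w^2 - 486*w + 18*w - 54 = 4*n^3 + n^2*(40 - 26*w) + n*(36*w^2 - 221*w + 87) + 162*w^2 - 468*w - 54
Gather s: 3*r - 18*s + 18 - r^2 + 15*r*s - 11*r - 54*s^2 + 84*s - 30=-r^2 - 8*r - 54*s^2 + s*(15*r + 66) - 12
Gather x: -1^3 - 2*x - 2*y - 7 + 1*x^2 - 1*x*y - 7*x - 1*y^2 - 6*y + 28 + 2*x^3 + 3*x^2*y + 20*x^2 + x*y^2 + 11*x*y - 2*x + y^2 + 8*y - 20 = 2*x^3 + x^2*(3*y + 21) + x*(y^2 + 10*y - 11)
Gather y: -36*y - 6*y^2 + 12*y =-6*y^2 - 24*y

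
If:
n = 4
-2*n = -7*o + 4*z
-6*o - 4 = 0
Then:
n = 4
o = -2/3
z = -19/6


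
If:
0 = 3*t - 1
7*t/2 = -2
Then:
No Solution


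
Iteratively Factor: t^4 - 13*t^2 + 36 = (t - 3)*(t^3 + 3*t^2 - 4*t - 12) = (t - 3)*(t - 2)*(t^2 + 5*t + 6) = (t - 3)*(t - 2)*(t + 3)*(t + 2)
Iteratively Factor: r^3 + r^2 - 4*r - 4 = (r + 1)*(r^2 - 4) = (r - 2)*(r + 1)*(r + 2)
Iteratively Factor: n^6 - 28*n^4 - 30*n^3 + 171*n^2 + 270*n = (n + 2)*(n^5 - 2*n^4 - 24*n^3 + 18*n^2 + 135*n) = (n - 5)*(n + 2)*(n^4 + 3*n^3 - 9*n^2 - 27*n) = (n - 5)*(n - 3)*(n + 2)*(n^3 + 6*n^2 + 9*n) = n*(n - 5)*(n - 3)*(n + 2)*(n^2 + 6*n + 9) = n*(n - 5)*(n - 3)*(n + 2)*(n + 3)*(n + 3)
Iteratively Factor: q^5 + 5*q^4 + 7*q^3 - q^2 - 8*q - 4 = (q + 1)*(q^4 + 4*q^3 + 3*q^2 - 4*q - 4) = (q + 1)^2*(q^3 + 3*q^2 - 4) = (q + 1)^2*(q + 2)*(q^2 + q - 2) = (q + 1)^2*(q + 2)^2*(q - 1)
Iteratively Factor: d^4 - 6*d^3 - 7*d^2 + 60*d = (d)*(d^3 - 6*d^2 - 7*d + 60) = d*(d + 3)*(d^2 - 9*d + 20) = d*(d - 4)*(d + 3)*(d - 5)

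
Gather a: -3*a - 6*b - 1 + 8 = -3*a - 6*b + 7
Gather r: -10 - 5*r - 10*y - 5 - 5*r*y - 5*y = r*(-5*y - 5) - 15*y - 15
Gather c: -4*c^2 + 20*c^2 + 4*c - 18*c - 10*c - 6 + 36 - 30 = 16*c^2 - 24*c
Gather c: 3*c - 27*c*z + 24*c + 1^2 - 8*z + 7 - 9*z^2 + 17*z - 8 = c*(27 - 27*z) - 9*z^2 + 9*z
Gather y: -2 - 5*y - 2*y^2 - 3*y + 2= -2*y^2 - 8*y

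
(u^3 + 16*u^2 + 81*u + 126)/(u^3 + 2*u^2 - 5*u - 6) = (u^2 + 13*u + 42)/(u^2 - u - 2)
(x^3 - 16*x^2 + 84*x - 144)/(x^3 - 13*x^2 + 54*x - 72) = (x - 6)/(x - 3)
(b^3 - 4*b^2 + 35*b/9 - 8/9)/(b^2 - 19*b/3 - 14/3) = (-9*b^3 + 36*b^2 - 35*b + 8)/(3*(-3*b^2 + 19*b + 14))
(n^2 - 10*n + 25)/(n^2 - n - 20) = (n - 5)/(n + 4)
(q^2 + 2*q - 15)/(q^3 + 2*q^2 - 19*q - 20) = (q - 3)/(q^2 - 3*q - 4)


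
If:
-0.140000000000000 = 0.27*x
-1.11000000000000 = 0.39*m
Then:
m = -2.85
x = -0.52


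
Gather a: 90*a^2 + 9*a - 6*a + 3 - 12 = 90*a^2 + 3*a - 9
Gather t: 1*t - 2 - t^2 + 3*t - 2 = -t^2 + 4*t - 4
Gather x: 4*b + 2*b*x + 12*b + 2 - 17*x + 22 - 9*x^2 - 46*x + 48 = 16*b - 9*x^2 + x*(2*b - 63) + 72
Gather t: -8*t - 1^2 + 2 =1 - 8*t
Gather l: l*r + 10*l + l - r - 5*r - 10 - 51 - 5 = l*(r + 11) - 6*r - 66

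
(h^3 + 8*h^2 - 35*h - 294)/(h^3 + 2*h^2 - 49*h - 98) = (h^2 + h - 42)/(h^2 - 5*h - 14)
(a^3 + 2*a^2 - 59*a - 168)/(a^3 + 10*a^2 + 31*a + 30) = (a^2 - a - 56)/(a^2 + 7*a + 10)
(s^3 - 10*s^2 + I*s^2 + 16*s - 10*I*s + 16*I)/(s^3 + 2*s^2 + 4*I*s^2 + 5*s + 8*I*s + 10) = (s^3 + s^2*(-10 + I) + s*(16 - 10*I) + 16*I)/(s^3 + s^2*(2 + 4*I) + s*(5 + 8*I) + 10)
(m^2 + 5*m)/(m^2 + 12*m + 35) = m/(m + 7)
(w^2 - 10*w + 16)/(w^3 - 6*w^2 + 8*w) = (w - 8)/(w*(w - 4))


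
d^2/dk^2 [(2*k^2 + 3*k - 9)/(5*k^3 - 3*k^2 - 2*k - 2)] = 2*(50*k^6 + 225*k^5 - 1425*k^4 + 1265*k^3 + 171*k^2 - 486*k + 14)/(125*k^9 - 225*k^8 - 15*k^7 + 3*k^6 + 186*k^5 + 30*k^4 - 20*k^3 - 60*k^2 - 24*k - 8)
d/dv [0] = 0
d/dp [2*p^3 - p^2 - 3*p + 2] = 6*p^2 - 2*p - 3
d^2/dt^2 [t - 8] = 0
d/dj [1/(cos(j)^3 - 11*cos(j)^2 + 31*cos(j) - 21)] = (3*cos(j)^2 - 22*cos(j) + 31)*sin(j)/(cos(j)^3 - 11*cos(j)^2 + 31*cos(j) - 21)^2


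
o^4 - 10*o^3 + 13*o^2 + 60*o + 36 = (o - 6)^2*(o + 1)^2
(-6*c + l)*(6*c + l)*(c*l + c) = -36*c^3*l - 36*c^3 + c*l^3 + c*l^2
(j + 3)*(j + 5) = j^2 + 8*j + 15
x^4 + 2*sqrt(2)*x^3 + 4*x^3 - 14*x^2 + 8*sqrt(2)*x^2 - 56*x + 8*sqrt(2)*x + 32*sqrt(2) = (x + 4)*(x - sqrt(2))^2*(x + 4*sqrt(2))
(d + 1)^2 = d^2 + 2*d + 1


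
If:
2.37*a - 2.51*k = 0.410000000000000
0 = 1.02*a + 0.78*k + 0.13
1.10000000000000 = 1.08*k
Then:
No Solution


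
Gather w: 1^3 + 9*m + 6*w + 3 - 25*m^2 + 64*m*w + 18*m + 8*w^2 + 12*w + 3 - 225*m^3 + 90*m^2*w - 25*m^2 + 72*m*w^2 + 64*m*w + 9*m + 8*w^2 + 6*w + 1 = -225*m^3 - 50*m^2 + 36*m + w^2*(72*m + 16) + w*(90*m^2 + 128*m + 24) + 8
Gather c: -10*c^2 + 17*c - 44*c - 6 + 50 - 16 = -10*c^2 - 27*c + 28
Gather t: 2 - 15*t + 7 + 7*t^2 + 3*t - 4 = 7*t^2 - 12*t + 5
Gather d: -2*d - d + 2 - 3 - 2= -3*d - 3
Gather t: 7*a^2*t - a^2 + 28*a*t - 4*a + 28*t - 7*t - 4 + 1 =-a^2 - 4*a + t*(7*a^2 + 28*a + 21) - 3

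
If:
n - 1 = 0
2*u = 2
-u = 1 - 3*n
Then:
No Solution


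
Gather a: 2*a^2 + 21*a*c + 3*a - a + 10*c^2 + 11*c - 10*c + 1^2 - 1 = 2*a^2 + a*(21*c + 2) + 10*c^2 + c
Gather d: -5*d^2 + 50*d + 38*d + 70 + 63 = -5*d^2 + 88*d + 133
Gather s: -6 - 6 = -12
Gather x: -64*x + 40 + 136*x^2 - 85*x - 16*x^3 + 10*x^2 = -16*x^3 + 146*x^2 - 149*x + 40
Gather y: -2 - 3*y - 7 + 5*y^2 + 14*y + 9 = 5*y^2 + 11*y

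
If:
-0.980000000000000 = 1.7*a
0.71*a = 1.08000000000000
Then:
No Solution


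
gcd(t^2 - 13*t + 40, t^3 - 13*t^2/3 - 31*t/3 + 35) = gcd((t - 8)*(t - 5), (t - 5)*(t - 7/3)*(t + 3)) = t - 5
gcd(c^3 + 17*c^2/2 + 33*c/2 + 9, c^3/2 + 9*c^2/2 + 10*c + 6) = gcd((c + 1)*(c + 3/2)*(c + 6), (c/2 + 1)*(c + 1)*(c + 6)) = c^2 + 7*c + 6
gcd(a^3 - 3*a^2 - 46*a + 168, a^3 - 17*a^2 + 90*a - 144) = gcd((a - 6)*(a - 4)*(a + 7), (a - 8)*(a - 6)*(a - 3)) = a - 6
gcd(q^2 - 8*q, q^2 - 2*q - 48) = q - 8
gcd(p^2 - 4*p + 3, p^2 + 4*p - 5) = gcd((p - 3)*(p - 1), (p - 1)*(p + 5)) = p - 1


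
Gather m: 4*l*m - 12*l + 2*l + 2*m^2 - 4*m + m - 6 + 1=-10*l + 2*m^2 + m*(4*l - 3) - 5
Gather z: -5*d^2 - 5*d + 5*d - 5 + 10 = 5 - 5*d^2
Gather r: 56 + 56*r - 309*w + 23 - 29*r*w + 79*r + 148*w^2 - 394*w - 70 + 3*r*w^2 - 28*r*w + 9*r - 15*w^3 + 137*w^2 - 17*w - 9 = r*(3*w^2 - 57*w + 144) - 15*w^3 + 285*w^2 - 720*w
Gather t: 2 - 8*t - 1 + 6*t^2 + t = 6*t^2 - 7*t + 1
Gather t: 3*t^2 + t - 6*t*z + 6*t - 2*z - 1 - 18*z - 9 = 3*t^2 + t*(7 - 6*z) - 20*z - 10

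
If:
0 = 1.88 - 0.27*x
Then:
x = 6.96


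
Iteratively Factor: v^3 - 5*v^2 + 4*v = (v)*(v^2 - 5*v + 4) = v*(v - 1)*(v - 4)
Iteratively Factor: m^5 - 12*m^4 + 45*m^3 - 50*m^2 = (m)*(m^4 - 12*m^3 + 45*m^2 - 50*m) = m^2*(m^3 - 12*m^2 + 45*m - 50) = m^2*(m - 2)*(m^2 - 10*m + 25) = m^2*(m - 5)*(m - 2)*(m - 5)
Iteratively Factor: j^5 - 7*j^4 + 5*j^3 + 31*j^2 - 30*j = (j + 2)*(j^4 - 9*j^3 + 23*j^2 - 15*j) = (j - 3)*(j + 2)*(j^3 - 6*j^2 + 5*j) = j*(j - 3)*(j + 2)*(j^2 - 6*j + 5) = j*(j - 3)*(j - 1)*(j + 2)*(j - 5)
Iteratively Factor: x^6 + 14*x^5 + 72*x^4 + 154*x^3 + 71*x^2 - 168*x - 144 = (x + 3)*(x^5 + 11*x^4 + 39*x^3 + 37*x^2 - 40*x - 48) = (x + 1)*(x + 3)*(x^4 + 10*x^3 + 29*x^2 + 8*x - 48) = (x + 1)*(x + 3)*(x + 4)*(x^3 + 6*x^2 + 5*x - 12) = (x + 1)*(x + 3)*(x + 4)^2*(x^2 + 2*x - 3) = (x + 1)*(x + 3)^2*(x + 4)^2*(x - 1)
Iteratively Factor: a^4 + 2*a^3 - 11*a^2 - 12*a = (a)*(a^3 + 2*a^2 - 11*a - 12) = a*(a + 1)*(a^2 + a - 12) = a*(a + 1)*(a + 4)*(a - 3)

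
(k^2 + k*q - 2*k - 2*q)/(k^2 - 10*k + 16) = (k + q)/(k - 8)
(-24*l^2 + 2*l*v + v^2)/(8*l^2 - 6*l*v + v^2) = (6*l + v)/(-2*l + v)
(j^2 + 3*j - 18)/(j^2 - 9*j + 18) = (j + 6)/(j - 6)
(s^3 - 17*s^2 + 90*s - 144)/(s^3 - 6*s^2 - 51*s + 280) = (s^2 - 9*s + 18)/(s^2 + 2*s - 35)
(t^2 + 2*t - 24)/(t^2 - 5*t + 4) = (t + 6)/(t - 1)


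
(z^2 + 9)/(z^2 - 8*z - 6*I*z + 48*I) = (z^2 + 9)/(z^2 - 8*z - 6*I*z + 48*I)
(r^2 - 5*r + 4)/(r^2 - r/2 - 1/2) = 2*(r - 4)/(2*r + 1)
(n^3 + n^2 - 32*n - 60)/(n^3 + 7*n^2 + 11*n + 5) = (n^2 - 4*n - 12)/(n^2 + 2*n + 1)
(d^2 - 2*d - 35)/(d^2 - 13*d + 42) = (d + 5)/(d - 6)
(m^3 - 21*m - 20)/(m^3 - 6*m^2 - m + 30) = (m^2 + 5*m + 4)/(m^2 - m - 6)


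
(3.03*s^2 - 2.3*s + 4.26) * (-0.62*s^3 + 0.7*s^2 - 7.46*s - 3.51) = -1.8786*s^5 + 3.547*s^4 - 26.855*s^3 + 9.5047*s^2 - 23.7066*s - 14.9526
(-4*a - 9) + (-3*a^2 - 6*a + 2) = -3*a^2 - 10*a - 7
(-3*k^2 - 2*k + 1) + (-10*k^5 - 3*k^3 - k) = -10*k^5 - 3*k^3 - 3*k^2 - 3*k + 1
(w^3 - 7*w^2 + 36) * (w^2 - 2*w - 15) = w^5 - 9*w^4 - w^3 + 141*w^2 - 72*w - 540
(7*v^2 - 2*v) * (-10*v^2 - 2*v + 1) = -70*v^4 + 6*v^3 + 11*v^2 - 2*v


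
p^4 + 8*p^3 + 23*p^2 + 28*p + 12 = (p + 1)*(p + 2)^2*(p + 3)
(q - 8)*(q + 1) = q^2 - 7*q - 8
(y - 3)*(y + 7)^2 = y^3 + 11*y^2 + 7*y - 147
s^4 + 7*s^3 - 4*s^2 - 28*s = s*(s - 2)*(s + 2)*(s + 7)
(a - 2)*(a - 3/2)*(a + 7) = a^3 + 7*a^2/2 - 43*a/2 + 21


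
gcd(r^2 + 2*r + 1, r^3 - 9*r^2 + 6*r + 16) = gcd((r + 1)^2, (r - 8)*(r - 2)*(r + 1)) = r + 1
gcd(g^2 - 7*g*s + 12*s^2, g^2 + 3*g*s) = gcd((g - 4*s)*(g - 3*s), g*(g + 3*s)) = 1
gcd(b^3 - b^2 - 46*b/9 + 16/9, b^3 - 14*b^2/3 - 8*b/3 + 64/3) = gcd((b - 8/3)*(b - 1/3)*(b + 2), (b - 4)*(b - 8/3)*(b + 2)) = b^2 - 2*b/3 - 16/3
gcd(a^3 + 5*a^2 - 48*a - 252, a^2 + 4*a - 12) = a + 6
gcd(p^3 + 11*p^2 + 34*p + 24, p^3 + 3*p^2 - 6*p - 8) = p^2 + 5*p + 4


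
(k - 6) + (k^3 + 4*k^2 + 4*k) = k^3 + 4*k^2 + 5*k - 6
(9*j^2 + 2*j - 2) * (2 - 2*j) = -18*j^3 + 14*j^2 + 8*j - 4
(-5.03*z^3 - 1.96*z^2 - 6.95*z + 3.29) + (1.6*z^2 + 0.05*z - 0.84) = -5.03*z^3 - 0.36*z^2 - 6.9*z + 2.45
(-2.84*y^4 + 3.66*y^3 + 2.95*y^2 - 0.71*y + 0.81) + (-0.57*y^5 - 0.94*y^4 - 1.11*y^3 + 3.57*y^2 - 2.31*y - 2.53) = -0.57*y^5 - 3.78*y^4 + 2.55*y^3 + 6.52*y^2 - 3.02*y - 1.72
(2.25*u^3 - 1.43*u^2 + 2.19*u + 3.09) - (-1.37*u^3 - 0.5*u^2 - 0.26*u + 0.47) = 3.62*u^3 - 0.93*u^2 + 2.45*u + 2.62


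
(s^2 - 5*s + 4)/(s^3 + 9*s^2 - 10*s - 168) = (s - 1)/(s^2 + 13*s + 42)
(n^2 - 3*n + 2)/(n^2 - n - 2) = (n - 1)/(n + 1)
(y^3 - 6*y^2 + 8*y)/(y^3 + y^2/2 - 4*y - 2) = 2*y*(y - 4)/(2*y^2 + 5*y + 2)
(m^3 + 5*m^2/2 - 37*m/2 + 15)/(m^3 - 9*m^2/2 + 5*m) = (m^2 + 5*m - 6)/(m*(m - 2))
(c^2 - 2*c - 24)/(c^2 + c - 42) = (c + 4)/(c + 7)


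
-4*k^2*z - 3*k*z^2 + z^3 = z*(-4*k + z)*(k + z)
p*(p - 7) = p^2 - 7*p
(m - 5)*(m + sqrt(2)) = m^2 - 5*m + sqrt(2)*m - 5*sqrt(2)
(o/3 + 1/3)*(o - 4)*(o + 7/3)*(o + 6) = o^4/3 + 16*o^3/9 - 5*o^2 - 226*o/9 - 56/3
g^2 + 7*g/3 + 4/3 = (g + 1)*(g + 4/3)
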